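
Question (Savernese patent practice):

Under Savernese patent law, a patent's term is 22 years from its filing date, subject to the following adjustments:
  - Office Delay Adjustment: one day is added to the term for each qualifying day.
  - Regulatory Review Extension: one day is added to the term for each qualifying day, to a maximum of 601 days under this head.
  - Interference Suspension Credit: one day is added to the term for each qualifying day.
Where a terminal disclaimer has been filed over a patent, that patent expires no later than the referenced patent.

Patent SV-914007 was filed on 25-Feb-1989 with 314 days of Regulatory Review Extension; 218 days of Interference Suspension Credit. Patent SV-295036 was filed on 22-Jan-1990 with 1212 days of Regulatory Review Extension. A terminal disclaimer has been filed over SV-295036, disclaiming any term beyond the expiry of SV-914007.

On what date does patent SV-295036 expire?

Natural term of SV-295036:
  Base: filing + 22 years → 22 January 2012.
  Regulatory Review Extension: 1212 days claimed exceeds the 601-day cap, so +601 days → 14 September 2013.
Expiry of referenced patent SV-914007:
  Base: filing + 22 years → 25 February 2011.
  Regulatory Review Extension: 314 days (within the 601-day cap) → +314 days → 5 January 2012.
  Interference Suspension Credit: +218 days → 10 August 2012.
Terminal disclaimer: SV-295036 expires on the earlier of 14 September 2013 and 10 August 2012.

2012-08-10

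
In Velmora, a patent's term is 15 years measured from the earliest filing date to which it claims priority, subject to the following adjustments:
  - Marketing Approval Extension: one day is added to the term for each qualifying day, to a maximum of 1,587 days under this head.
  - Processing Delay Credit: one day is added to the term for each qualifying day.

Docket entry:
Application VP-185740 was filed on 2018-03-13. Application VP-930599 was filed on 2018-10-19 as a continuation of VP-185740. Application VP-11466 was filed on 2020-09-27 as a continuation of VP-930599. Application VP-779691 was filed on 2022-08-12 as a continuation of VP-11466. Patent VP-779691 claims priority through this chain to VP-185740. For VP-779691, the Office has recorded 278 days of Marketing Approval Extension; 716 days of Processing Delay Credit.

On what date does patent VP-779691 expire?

2035-12-02

Earliest priority filing: 13 March 2018.
Base term: 13 March 2018 + 15 years → 13 March 2033.
Marketing Approval Extension: 278 days (within the 1587-day cap) → +278 days → 16 December 2033.
Processing Delay Credit: +716 days → 2 December 2035.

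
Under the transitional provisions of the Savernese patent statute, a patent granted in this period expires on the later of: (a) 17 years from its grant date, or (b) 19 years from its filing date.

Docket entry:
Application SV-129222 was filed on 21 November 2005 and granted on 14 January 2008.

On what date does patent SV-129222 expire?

January 14, 2025

(a) grant + 17 years → 14 January 2025.
(b) filing + 19 years → 21 November 2024.
Later of the two: 14 January 2025.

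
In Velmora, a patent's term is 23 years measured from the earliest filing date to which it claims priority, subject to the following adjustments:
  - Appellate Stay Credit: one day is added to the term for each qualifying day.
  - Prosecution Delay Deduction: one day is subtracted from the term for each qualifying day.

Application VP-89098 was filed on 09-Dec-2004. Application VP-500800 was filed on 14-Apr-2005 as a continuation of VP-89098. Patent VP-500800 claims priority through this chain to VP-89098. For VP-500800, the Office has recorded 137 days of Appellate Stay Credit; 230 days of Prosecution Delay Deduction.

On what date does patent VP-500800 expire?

Earliest priority filing: 9 December 2004.
Base term: 9 December 2004 + 23 years → 9 December 2027.
Appellate Stay Credit: +137 days → 24 April 2028.
Prosecution Delay Deduction: −230 days → 7 September 2027.

September 7, 2027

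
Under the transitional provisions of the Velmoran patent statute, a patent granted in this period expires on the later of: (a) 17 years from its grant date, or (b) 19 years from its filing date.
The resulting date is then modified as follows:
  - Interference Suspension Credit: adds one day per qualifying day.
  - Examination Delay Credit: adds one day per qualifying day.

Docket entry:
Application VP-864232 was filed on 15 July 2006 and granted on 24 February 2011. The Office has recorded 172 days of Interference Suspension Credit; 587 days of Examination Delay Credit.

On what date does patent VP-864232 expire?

(a) grant + 17 years → 24 February 2028.
(b) filing + 19 years → 15 July 2025.
Later of the two: 24 February 2028.
Interference Suspension Credit: +172 days → 14 August 2028.
Examination Delay Credit: +587 days → 24 March 2030.

2030-03-24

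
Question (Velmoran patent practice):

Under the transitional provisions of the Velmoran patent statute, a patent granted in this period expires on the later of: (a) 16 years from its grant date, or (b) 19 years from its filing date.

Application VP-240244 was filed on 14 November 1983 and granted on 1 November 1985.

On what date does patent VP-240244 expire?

(a) grant + 16 years → 1 November 2001.
(b) filing + 19 years → 14 November 2002.
Later of the two: 14 November 2002.

November 14, 2002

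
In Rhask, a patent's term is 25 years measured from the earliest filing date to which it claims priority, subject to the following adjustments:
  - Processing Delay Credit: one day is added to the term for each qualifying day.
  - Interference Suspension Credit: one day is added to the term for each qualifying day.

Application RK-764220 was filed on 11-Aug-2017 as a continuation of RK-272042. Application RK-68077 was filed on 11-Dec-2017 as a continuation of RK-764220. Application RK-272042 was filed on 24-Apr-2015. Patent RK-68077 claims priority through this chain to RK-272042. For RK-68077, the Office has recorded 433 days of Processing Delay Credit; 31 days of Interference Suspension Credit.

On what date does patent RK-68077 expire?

August 1, 2041

Earliest priority filing: 24 April 2015.
Base term: 24 April 2015 + 25 years → 24 April 2040.
Processing Delay Credit: +433 days → 1 July 2041.
Interference Suspension Credit: +31 days → 1 August 2041.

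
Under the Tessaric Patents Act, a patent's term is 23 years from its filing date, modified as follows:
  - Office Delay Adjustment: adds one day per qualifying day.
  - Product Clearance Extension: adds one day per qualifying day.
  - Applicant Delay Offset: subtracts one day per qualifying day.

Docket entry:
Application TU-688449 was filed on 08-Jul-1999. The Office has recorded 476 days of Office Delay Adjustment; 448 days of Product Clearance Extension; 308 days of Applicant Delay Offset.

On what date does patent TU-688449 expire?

Base term: filing date + 23 years → 8 July 2022.
Office Delay Adjustment: +476 days → 27 October 2023.
Product Clearance Extension: +448 days → 17 January 2025.
Applicant Delay Offset: −308 days → 15 March 2024.

2024-03-15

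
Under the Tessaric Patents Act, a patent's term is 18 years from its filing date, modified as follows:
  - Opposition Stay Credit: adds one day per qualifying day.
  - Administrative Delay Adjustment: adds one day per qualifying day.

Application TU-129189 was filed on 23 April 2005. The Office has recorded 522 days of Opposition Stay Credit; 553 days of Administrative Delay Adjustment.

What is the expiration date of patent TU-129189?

Base term: filing date + 18 years → 23 April 2023.
Opposition Stay Credit: +522 days → 26 September 2024.
Administrative Delay Adjustment: +553 days → 2 April 2026.

2026-04-02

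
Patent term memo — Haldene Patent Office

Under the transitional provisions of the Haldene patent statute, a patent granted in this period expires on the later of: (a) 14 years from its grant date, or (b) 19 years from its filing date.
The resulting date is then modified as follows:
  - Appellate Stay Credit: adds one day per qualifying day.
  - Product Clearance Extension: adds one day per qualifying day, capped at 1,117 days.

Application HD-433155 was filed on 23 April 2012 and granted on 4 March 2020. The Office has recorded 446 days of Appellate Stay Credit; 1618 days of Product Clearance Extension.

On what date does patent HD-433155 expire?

2038-06-14

(a) grant + 14 years → 4 March 2034.
(b) filing + 19 years → 23 April 2031.
Later of the two: 4 March 2034.
Appellate Stay Credit: +446 days → 24 May 2035.
Product Clearance Extension: 1618 days claimed exceeds the 1117-day cap, so +1117 days → 14 June 2038.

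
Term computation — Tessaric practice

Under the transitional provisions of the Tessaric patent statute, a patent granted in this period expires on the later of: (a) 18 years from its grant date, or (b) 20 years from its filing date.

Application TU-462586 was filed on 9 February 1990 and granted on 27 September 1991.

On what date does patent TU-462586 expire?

February 9, 2010

(a) grant + 18 years → 27 September 2009.
(b) filing + 20 years → 9 February 2010.
Later of the two: 9 February 2010.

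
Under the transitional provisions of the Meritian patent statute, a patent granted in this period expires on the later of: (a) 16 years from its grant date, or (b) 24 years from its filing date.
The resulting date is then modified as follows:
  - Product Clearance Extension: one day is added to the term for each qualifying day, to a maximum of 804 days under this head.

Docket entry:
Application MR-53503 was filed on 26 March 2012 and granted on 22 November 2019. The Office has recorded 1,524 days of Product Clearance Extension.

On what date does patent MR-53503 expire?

June 8, 2038

(a) grant + 16 years → 22 November 2035.
(b) filing + 24 years → 26 March 2036.
Later of the two: 26 March 2036.
Product Clearance Extension: 1524 days claimed exceeds the 804-day cap, so +804 days → 8 June 2038.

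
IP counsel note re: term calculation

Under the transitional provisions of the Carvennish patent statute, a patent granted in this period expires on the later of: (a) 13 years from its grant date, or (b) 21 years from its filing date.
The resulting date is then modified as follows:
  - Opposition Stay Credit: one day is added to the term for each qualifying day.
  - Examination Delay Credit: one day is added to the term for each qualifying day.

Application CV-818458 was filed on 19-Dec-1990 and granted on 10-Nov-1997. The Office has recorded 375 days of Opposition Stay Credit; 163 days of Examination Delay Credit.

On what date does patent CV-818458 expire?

2013-06-09

(a) grant + 13 years → 10 November 2010.
(b) filing + 21 years → 19 December 2011.
Later of the two: 19 December 2011.
Opposition Stay Credit: +375 days → 28 December 2012.
Examination Delay Credit: +163 days → 9 June 2013.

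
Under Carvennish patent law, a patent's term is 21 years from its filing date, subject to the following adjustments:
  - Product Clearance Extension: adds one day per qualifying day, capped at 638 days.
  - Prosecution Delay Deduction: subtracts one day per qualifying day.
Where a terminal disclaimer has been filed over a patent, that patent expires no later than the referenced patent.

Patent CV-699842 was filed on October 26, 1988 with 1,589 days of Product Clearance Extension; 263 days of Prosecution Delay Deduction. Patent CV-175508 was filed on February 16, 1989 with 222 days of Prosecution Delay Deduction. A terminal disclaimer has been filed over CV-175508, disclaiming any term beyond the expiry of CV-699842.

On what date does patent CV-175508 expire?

2009-07-09

Natural term of CV-175508:
  Base: filing + 21 years → 16 February 2010.
  Prosecution Delay Deduction: −222 days → 9 July 2009.
Expiry of referenced patent CV-699842:
  Base: filing + 21 years → 26 October 2009.
  Product Clearance Extension: 1589 days claimed exceeds the 638-day cap, so +638 days → 26 July 2011.
  Prosecution Delay Deduction: −263 days → 5 November 2010.
Terminal disclaimer: CV-175508 expires on the earlier of 9 July 2009 and 5 November 2010.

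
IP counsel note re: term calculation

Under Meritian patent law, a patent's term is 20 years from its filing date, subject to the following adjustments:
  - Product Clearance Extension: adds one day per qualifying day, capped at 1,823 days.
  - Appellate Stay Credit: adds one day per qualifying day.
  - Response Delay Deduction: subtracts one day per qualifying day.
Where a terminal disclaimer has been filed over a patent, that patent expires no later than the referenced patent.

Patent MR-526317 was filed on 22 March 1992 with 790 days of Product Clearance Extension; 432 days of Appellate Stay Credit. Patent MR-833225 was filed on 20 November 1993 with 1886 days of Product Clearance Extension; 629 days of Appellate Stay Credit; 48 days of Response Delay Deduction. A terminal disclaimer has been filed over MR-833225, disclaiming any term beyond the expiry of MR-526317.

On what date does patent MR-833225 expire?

Natural term of MR-833225:
  Base: filing + 20 years → 20 November 2013.
  Product Clearance Extension: 1886 days claimed exceeds the 1823-day cap, so +1823 days → 17 November 2018.
  Appellate Stay Credit: +629 days → 7 August 2020.
  Response Delay Deduction: −48 days → 20 June 2020.
Expiry of referenced patent MR-526317:
  Base: filing + 20 years → 22 March 2012.
  Product Clearance Extension: 790 days (within the 1823-day cap) → +790 days → 21 May 2014.
  Appellate Stay Credit: +432 days → 27 July 2015.
Terminal disclaimer: MR-833225 expires on the earlier of 20 June 2020 and 27 July 2015.

2015-07-27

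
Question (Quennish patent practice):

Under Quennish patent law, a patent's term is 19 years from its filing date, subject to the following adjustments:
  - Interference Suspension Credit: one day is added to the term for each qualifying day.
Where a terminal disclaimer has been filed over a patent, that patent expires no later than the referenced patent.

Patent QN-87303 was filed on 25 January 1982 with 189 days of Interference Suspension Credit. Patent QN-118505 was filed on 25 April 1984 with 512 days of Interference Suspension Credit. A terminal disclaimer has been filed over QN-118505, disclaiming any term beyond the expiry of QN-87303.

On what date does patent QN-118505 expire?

2001-08-02

Natural term of QN-118505:
  Base: filing + 19 years → 25 April 2003.
  Interference Suspension Credit: +512 days → 18 September 2004.
Expiry of referenced patent QN-87303:
  Base: filing + 19 years → 25 January 2001.
  Interference Suspension Credit: +189 days → 2 August 2001.
Terminal disclaimer: QN-118505 expires on the earlier of 18 September 2004 and 2 August 2001.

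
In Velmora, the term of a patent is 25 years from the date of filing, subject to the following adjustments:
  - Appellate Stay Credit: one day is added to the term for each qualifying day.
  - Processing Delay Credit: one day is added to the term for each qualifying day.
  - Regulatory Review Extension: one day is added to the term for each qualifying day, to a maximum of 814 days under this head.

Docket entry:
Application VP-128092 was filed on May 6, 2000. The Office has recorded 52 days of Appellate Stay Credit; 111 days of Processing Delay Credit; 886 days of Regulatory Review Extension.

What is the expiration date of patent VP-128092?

2028-01-08

Base term: filing date + 25 years → 6 May 2025.
Appellate Stay Credit: +52 days → 27 June 2025.
Processing Delay Credit: +111 days → 16 October 2025.
Regulatory Review Extension: 886 days claimed exceeds the 814-day cap, so +814 days → 8 January 2028.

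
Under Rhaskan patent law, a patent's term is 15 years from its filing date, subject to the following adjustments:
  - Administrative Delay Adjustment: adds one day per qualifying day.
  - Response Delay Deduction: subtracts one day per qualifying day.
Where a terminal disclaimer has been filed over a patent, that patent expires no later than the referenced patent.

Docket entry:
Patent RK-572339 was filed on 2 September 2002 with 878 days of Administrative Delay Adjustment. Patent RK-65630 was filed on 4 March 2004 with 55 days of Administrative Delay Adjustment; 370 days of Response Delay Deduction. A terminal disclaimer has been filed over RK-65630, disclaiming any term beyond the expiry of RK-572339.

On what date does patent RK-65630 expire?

Natural term of RK-65630:
  Base: filing + 15 years → 4 March 2019.
  Administrative Delay Adjustment: +55 days → 28 April 2019.
  Response Delay Deduction: −370 days → 23 April 2018.
Expiry of referenced patent RK-572339:
  Base: filing + 15 years → 2 September 2017.
  Administrative Delay Adjustment: +878 days → 28 January 2020.
Terminal disclaimer: RK-65630 expires on the earlier of 23 April 2018 and 28 January 2020.

April 23, 2018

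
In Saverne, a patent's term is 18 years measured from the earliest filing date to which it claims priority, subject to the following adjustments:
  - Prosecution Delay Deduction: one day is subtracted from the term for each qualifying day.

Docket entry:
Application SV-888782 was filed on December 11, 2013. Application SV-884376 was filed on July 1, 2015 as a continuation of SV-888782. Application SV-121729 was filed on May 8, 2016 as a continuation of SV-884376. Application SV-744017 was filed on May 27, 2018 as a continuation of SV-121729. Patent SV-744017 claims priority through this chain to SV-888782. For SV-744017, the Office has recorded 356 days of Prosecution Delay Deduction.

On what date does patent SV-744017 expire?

December 20, 2030

Earliest priority filing: 11 December 2013.
Base term: 11 December 2013 + 18 years → 11 December 2031.
Prosecution Delay Deduction: −356 days → 20 December 2030.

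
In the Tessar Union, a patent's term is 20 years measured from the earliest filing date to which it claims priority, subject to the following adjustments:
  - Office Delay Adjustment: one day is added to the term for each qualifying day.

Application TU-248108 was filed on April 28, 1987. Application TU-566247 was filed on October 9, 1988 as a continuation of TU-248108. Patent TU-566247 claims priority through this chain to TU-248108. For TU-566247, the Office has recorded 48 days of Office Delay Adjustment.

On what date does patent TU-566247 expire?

Earliest priority filing: 28 April 1987.
Base term: 28 April 1987 + 20 years → 28 April 2007.
Office Delay Adjustment: +48 days → 15 June 2007.

June 15, 2007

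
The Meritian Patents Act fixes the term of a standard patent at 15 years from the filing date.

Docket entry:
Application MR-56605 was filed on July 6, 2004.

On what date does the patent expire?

2019-07-06

Filing date + 15 years → 6 July 2019.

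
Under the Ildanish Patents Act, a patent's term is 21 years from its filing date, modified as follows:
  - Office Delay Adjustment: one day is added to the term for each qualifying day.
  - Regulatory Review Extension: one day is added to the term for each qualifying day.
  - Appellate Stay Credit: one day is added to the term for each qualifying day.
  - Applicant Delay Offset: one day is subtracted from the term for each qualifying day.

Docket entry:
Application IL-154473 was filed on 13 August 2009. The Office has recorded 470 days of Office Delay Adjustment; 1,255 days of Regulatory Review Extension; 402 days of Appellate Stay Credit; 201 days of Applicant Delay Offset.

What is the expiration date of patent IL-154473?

November 21, 2035

Base term: filing date + 21 years → 13 August 2030.
Office Delay Adjustment: +470 days → 26 November 2031.
Regulatory Review Extension: +1255 days → 4 May 2035.
Appellate Stay Credit: +402 days → 9 June 2036.
Applicant Delay Offset: −201 days → 21 November 2035.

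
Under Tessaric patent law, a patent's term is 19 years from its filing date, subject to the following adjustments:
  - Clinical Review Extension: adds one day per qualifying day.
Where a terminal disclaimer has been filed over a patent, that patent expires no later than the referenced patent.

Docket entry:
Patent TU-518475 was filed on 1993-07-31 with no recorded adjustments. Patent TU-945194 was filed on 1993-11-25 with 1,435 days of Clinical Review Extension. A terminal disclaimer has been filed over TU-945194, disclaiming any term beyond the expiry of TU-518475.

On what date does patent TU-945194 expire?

2012-07-31

Natural term of TU-945194:
  Base: filing + 19 years → 25 November 2012.
  Clinical Review Extension: +1435 days → 30 October 2016.
Expiry of referenced patent TU-518475:
  Base: filing + 19 years → 31 July 2012.
Terminal disclaimer: TU-945194 expires on the earlier of 30 October 2016 and 31 July 2012.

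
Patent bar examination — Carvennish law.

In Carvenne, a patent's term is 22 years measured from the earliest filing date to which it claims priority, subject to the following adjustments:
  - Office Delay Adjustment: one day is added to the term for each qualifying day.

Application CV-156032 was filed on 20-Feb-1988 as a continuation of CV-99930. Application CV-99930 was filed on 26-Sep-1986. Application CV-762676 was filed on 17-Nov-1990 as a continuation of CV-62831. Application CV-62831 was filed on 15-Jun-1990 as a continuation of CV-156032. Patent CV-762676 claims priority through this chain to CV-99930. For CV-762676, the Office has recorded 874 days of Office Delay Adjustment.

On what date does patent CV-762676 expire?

2011-02-17

Earliest priority filing: 26 September 1986.
Base term: 26 September 1986 + 22 years → 26 September 2008.
Office Delay Adjustment: +874 days → 17 February 2011.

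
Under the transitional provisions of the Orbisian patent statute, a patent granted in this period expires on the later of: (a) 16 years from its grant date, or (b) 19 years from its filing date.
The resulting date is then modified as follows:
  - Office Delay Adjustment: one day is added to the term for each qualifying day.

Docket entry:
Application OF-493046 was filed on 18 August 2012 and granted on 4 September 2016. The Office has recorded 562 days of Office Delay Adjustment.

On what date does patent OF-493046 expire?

(a) grant + 16 years → 4 September 2032.
(b) filing + 19 years → 18 August 2031.
Later of the two: 4 September 2032.
Office Delay Adjustment: +562 days → 20 March 2034.

2034-03-20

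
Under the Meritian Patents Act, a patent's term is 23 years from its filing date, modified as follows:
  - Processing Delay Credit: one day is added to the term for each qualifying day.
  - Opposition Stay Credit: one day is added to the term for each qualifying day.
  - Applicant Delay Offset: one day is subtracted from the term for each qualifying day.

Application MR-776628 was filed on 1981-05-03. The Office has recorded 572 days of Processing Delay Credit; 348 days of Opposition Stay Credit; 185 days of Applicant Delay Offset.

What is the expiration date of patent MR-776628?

Base term: filing date + 23 years → 3 May 2004.
Processing Delay Credit: +572 days → 26 November 2005.
Opposition Stay Credit: +348 days → 9 November 2006.
Applicant Delay Offset: −185 days → 8 May 2006.

May 8, 2006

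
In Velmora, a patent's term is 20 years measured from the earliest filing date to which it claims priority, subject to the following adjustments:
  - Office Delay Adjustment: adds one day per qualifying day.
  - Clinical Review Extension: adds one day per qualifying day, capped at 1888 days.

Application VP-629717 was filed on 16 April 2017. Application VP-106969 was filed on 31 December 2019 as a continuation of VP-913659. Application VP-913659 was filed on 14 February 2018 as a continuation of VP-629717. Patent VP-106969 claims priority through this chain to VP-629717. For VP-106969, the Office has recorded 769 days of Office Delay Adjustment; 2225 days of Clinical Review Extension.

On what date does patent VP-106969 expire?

Earliest priority filing: 16 April 2017.
Base term: 16 April 2017 + 20 years → 16 April 2037.
Office Delay Adjustment: +769 days → 25 May 2039.
Clinical Review Extension: 2225 days claimed exceeds the 1888-day cap, so +1888 days → 25 July 2044.

July 25, 2044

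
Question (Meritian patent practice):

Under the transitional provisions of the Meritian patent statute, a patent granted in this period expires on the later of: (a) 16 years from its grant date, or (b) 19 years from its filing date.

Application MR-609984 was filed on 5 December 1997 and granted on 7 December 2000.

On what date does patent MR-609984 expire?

(a) grant + 16 years → 7 December 2016.
(b) filing + 19 years → 5 December 2016.
Later of the two: 7 December 2016.

2016-12-07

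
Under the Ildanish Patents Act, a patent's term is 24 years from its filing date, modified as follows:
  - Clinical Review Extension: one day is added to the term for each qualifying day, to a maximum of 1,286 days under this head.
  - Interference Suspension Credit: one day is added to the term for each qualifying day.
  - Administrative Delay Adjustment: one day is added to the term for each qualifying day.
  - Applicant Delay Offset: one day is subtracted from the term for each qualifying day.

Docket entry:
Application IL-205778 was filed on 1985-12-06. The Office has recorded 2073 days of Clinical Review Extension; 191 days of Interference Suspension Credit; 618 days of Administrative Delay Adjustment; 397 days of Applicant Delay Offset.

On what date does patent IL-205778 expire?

July 31, 2014

Base term: filing date + 24 years → 6 December 2009.
Clinical Review Extension: 2073 days claimed exceeds the 1286-day cap, so +1286 days → 14 June 2013.
Interference Suspension Credit: +191 days → 22 December 2013.
Administrative Delay Adjustment: +618 days → 1 September 2015.
Applicant Delay Offset: −397 days → 31 July 2014.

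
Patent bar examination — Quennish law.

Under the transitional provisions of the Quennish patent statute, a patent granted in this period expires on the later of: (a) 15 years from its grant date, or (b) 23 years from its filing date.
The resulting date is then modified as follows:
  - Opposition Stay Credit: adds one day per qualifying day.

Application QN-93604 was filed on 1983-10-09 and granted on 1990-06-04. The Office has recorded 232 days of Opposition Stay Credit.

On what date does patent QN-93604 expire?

(a) grant + 15 years → 4 June 2005.
(b) filing + 23 years → 9 October 2006.
Later of the two: 9 October 2006.
Opposition Stay Credit: +232 days → 29 May 2007.

May 29, 2007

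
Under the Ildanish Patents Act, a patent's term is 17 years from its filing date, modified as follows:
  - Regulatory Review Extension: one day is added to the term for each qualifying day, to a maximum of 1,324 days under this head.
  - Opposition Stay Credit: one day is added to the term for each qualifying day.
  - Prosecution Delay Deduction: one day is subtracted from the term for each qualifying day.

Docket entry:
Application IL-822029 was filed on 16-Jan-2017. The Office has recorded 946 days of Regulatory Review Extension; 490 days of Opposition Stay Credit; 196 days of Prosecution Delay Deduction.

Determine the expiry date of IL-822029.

Base term: filing date + 17 years → 16 January 2034.
Regulatory Review Extension: 946 days (within the 1324-day cap) → +946 days → 19 August 2036.
Opposition Stay Credit: +490 days → 22 December 2037.
Prosecution Delay Deduction: −196 days → 9 June 2037.

June 9, 2037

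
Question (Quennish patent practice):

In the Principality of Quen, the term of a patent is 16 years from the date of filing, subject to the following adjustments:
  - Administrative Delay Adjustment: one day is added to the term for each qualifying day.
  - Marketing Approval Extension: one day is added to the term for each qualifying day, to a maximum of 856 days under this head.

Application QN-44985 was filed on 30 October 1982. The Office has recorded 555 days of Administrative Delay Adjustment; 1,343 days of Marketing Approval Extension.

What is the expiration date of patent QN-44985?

Base term: filing date + 16 years → 30 October 1998.
Administrative Delay Adjustment: +555 days → 7 May 2000.
Marketing Approval Extension: 1343 days claimed exceeds the 856-day cap, so +856 days → 10 September 2002.

2002-09-10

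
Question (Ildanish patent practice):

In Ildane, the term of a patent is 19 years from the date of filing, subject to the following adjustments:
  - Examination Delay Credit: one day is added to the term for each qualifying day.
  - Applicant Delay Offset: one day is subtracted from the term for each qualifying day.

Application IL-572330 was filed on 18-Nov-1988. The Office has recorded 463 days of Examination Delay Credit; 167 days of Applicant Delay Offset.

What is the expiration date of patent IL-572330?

Base term: filing date + 19 years → 18 November 2007.
Examination Delay Credit: +463 days → 23 February 2009.
Applicant Delay Offset: −167 days → 9 September 2008.

September 9, 2008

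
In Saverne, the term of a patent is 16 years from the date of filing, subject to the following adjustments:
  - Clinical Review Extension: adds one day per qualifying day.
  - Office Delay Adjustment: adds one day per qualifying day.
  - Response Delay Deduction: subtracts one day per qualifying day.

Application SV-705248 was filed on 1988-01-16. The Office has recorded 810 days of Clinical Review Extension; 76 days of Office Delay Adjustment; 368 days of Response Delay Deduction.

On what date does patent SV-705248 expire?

June 17, 2005

Base term: filing date + 16 years → 16 January 2004.
Clinical Review Extension: +810 days → 5 April 2006.
Office Delay Adjustment: +76 days → 20 June 2006.
Response Delay Deduction: −368 days → 17 June 2005.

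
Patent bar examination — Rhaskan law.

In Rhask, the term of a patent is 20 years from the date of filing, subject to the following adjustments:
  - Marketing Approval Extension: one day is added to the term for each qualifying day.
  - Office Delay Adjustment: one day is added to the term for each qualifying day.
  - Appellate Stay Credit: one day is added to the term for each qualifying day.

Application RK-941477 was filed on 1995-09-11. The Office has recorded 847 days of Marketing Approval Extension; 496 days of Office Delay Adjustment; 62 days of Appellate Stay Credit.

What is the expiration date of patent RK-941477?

Base term: filing date + 20 years → 11 September 2015.
Marketing Approval Extension: +847 days → 5 January 2018.
Office Delay Adjustment: +496 days → 16 May 2019.
Appellate Stay Credit: +62 days → 17 July 2019.

2019-07-17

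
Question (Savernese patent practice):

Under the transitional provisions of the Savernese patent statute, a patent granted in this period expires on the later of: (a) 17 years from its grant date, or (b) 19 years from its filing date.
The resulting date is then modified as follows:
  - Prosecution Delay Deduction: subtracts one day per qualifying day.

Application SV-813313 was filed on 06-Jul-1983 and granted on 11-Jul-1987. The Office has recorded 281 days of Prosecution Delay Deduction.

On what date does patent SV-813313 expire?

(a) grant + 17 years → 11 July 2004.
(b) filing + 19 years → 6 July 2002.
Later of the two: 11 July 2004.
Prosecution Delay Deduction: −281 days → 4 October 2003.

October 4, 2003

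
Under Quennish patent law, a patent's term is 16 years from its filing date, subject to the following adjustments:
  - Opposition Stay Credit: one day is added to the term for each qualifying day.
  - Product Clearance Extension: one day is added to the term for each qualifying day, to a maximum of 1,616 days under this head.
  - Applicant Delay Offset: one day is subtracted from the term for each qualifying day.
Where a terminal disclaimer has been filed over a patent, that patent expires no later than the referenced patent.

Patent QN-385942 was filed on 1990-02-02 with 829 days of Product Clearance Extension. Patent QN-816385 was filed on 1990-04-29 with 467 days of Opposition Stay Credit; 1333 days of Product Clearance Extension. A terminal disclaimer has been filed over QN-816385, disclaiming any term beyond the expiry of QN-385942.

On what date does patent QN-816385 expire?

May 11, 2008

Natural term of QN-816385:
  Base: filing + 16 years → 29 April 2006.
  Opposition Stay Credit: +467 days → 9 August 2007.
  Product Clearance Extension: 1333 days (within the 1616-day cap) → +1333 days → 3 April 2011.
Expiry of referenced patent QN-385942:
  Base: filing + 16 years → 2 February 2006.
  Product Clearance Extension: 829 days (within the 1616-day cap) → +829 days → 11 May 2008.
Terminal disclaimer: QN-816385 expires on the earlier of 3 April 2011 and 11 May 2008.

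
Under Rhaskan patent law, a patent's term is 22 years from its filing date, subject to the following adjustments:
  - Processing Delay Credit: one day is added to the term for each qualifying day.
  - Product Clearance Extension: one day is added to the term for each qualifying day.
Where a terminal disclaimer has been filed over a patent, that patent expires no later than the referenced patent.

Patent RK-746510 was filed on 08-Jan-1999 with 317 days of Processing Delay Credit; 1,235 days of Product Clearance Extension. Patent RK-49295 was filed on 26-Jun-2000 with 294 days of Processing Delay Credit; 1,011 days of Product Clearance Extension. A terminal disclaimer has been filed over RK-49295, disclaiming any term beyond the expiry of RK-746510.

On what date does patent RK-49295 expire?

Natural term of RK-49295:
  Base: filing + 22 years → 26 June 2022.
  Processing Delay Credit: +294 days → 16 April 2023.
  Product Clearance Extension: +1011 days → 21 January 2026.
Expiry of referenced patent RK-746510:
  Base: filing + 22 years → 8 January 2021.
  Processing Delay Credit: +317 days → 21 November 2021.
  Product Clearance Extension: +1235 days → 9 April 2025.
Terminal disclaimer: RK-49295 expires on the earlier of 21 January 2026 and 9 April 2025.

April 9, 2025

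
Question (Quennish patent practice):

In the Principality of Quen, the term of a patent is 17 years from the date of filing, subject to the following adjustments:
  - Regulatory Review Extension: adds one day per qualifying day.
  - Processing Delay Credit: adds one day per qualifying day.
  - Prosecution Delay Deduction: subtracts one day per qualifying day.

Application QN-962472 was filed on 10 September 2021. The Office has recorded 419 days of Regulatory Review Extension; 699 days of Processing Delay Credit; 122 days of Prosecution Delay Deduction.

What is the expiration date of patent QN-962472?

2041-06-02

Base term: filing date + 17 years → 10 September 2038.
Regulatory Review Extension: +419 days → 3 November 2039.
Processing Delay Credit: +699 days → 2 October 2041.
Prosecution Delay Deduction: −122 days → 2 June 2041.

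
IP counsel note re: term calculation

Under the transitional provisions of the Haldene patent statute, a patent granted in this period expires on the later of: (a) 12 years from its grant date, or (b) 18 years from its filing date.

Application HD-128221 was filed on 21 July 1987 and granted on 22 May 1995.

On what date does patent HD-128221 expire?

(a) grant + 12 years → 22 May 2007.
(b) filing + 18 years → 21 July 2005.
Later of the two: 22 May 2007.

May 22, 2007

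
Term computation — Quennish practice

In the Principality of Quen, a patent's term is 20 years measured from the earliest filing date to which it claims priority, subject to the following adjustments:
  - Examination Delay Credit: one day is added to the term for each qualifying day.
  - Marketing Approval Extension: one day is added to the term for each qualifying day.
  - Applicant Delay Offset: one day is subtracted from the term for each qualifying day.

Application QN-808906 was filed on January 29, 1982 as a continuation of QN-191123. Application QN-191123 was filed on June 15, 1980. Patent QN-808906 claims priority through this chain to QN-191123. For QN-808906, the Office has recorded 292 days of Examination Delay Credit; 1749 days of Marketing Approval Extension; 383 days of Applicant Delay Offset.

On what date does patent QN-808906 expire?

2004-12-29

Earliest priority filing: 15 June 1980.
Base term: 15 June 1980 + 20 years → 15 June 2000.
Examination Delay Credit: +292 days → 3 April 2001.
Marketing Approval Extension: +1749 days → 16 January 2006.
Applicant Delay Offset: −383 days → 29 December 2004.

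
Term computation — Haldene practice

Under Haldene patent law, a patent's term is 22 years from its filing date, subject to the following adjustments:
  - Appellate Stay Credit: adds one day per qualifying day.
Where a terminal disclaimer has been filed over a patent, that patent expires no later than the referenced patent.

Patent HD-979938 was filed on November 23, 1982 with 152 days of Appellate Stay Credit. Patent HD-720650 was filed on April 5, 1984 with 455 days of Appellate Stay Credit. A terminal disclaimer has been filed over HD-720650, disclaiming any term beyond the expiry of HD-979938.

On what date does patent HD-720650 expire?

Natural term of HD-720650:
  Base: filing + 22 years → 5 April 2006.
  Appellate Stay Credit: +455 days → 4 July 2007.
Expiry of referenced patent HD-979938:
  Base: filing + 22 years → 23 November 2004.
  Appellate Stay Credit: +152 days → 24 April 2005.
Terminal disclaimer: HD-720650 expires on the earlier of 4 July 2007 and 24 April 2005.

2005-04-24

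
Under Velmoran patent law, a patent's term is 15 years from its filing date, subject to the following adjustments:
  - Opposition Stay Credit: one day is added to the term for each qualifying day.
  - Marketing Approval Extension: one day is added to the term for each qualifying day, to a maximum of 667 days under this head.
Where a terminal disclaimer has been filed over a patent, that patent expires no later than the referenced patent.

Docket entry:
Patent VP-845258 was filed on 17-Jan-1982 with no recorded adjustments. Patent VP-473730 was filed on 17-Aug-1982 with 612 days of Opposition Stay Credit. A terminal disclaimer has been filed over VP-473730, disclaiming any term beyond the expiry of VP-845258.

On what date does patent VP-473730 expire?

January 17, 1997

Natural term of VP-473730:
  Base: filing + 15 years → 17 August 1997.
  Opposition Stay Credit: +612 days → 21 April 1999.
Expiry of referenced patent VP-845258:
  Base: filing + 15 years → 17 January 1997.
Terminal disclaimer: VP-473730 expires on the earlier of 21 April 1999 and 17 January 1997.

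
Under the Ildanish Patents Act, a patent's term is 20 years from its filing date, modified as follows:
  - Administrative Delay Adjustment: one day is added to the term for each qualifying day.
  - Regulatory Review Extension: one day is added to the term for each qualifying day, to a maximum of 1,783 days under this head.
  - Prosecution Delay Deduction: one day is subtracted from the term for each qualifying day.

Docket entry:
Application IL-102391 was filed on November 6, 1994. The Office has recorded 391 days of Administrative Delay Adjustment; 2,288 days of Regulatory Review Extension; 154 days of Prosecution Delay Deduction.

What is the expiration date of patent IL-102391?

Base term: filing date + 20 years → 6 November 2014.
Administrative Delay Adjustment: +391 days → 2 December 2015.
Regulatory Review Extension: 2288 days claimed exceeds the 1783-day cap, so +1783 days → 19 October 2020.
Prosecution Delay Deduction: −154 days → 18 May 2020.

May 18, 2020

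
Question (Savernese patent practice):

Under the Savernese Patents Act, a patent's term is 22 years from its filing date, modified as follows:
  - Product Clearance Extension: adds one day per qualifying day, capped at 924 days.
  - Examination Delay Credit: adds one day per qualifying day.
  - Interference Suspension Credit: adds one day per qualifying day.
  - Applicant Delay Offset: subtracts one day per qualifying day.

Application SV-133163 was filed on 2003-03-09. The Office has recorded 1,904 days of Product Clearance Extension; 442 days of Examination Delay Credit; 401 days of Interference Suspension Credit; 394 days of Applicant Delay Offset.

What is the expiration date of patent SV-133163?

Base term: filing date + 22 years → 9 March 2025.
Product Clearance Extension: 1904 days claimed exceeds the 924-day cap, so +924 days → 19 September 2027.
Examination Delay Credit: +442 days → 4 December 2028.
Interference Suspension Credit: +401 days → 9 January 2030.
Applicant Delay Offset: −394 days → 11 December 2028.

December 11, 2028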